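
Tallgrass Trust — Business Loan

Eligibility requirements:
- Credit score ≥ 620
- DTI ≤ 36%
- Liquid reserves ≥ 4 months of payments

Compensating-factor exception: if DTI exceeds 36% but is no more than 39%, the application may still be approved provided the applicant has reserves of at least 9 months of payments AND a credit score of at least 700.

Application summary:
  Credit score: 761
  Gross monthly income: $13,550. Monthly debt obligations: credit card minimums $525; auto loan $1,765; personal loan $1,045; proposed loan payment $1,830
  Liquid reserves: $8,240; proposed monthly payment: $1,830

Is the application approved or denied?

Denied

Credit score 761 ≥ 620 (meets base)
Total debts = (525 + 1,765 + 1,045 + 1,830) = 5,165. DTI = 5,165/13,550 = 38.1% > 36% — standard DTI limit exceeded.
Reserves: 8,240 ÷ 1,830 = 4.5 months (meets 4-month minimum)
38.1% falls in the override range (36%–39%), so the compensating-factor test applies.
Reserves 4.5 < 9 months; credit score 761 ≥ 700.
Override conditions not both satisfied; exception does not apply.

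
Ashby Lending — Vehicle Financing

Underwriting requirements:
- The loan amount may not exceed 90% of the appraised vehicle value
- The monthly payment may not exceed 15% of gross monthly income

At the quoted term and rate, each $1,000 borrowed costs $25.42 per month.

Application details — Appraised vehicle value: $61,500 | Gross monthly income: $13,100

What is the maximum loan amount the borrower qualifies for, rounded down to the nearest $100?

$55,300

Payment cap: 15% × $13,100 = $1,965/month.
At $25.42 per $1,000, that supports 1,965/25.42 × 1,000 ≈ $77,301 → $77,300.
LTV cap: 90% × $61,500 = $55,350 → $55,300.
Binding constraint: loan-to-value.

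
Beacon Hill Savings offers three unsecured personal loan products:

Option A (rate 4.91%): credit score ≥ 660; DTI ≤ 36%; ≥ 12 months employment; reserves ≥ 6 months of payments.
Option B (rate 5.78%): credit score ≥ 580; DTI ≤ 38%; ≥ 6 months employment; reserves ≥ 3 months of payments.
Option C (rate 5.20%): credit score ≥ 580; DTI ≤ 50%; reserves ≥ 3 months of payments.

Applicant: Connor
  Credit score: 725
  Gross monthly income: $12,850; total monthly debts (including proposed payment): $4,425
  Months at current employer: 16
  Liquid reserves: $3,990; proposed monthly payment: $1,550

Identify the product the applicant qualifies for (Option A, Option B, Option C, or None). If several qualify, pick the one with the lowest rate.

None

DTI = 4,425/12,850 = 34.4%.
Reserves = 3,990/1,550 = 2.6 months.
Option A: score 725 ≥ 660; DTI 34.4% ≤ 36%; employment 16 ≥ 12 mo; reserves 2.6 < 6 mo → does not qualify.
Option B: score 725 ≥ 580; DTI 34.4% ≤ 38%; employment 16 ≥ 6 mo; reserves 2.6 < 3 mo → does not qualify.
Option C: score 725 ≥ 580; DTI 34.4% ≤ 50%; reserves 2.6 < 3 mo → does not qualify.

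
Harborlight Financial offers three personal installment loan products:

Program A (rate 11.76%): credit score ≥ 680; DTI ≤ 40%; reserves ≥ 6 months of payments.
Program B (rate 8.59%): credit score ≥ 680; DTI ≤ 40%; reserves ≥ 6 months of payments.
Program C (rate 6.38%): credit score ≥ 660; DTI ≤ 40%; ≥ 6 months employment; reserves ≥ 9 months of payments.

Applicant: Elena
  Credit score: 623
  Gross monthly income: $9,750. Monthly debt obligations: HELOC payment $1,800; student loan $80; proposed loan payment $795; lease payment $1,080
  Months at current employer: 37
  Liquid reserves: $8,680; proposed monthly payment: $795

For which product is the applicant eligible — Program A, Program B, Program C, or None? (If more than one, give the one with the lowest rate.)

Total debts = (1,800 + 80 + 795 + 1,080) = 3,755; DTI = 3,755/9,750 = 38.5%.
Reserves = 8,680/795 = 10.9 months.
Program A: score 623 < 680; DTI 38.5% ≤ 40%; reserves 10.9 ≥ 6 mo → does not qualify.
Program B: score 623 < 680; DTI 38.5% ≤ 40%; reserves 10.9 ≥ 6 mo → does not qualify.
Program C: score 623 < 660; DTI 38.5% ≤ 40%; employment 37 ≥ 6 mo; reserves 10.9 ≥ 9 mo → does not qualify.

None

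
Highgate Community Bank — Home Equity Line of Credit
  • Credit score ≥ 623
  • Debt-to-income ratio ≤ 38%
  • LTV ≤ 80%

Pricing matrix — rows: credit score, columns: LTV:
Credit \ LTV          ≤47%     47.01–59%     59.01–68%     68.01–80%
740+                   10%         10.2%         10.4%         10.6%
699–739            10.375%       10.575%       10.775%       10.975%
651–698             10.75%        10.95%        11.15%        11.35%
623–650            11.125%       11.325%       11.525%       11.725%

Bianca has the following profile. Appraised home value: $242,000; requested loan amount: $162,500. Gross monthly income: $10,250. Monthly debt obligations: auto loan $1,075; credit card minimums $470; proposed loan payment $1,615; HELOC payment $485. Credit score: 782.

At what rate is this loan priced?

Credit score 782 ≥ 623; Total monthly debts = (1,075 + 470 + 1,615 + 485) = 3,645. DTI = 3,645/10,250 = 35.6% ≤ 38%
LTV: 162,500 ÷ 242,000 = 67.1%, within 80% cap
Row: 782 falls in 740+. Column: 67.1% falls in 59.01–68%. Rate = 10.4%.

10.4%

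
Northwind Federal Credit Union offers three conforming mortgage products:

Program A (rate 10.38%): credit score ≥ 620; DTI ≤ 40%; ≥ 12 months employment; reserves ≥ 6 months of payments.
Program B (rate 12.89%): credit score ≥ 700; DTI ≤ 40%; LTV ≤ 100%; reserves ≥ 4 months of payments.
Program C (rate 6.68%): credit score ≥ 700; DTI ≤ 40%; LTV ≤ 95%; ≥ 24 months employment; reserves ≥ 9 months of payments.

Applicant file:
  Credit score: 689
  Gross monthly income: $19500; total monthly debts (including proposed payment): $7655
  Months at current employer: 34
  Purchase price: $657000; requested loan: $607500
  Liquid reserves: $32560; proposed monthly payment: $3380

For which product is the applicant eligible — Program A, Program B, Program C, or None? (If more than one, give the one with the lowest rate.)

DTI = 7,655/19,500 = 39.3%.
LTV = 607,500/657,000 = 92.5%.
Reserves = 32,560/3,380 = 9.6 months.
Program A: score 689 ≥ 620; DTI 39.3% ≤ 40%; employment 34 ≥ 12 mo; reserves 9.6 ≥ 6 mo → qualifies.
Program B: score 689 < 700; DTI 39.3% ≤ 40%; LTV 92.5% ≤ 100%; reserves 9.6 ≥ 4 mo → does not qualify.
Program C: score 689 < 700; DTI 39.3% ≤ 40%; LTV 92.5% ≤ 95%; employment 34 ≥ 24 mo; reserves 9.6 ≥ 9 mo → does not qualify.

Program A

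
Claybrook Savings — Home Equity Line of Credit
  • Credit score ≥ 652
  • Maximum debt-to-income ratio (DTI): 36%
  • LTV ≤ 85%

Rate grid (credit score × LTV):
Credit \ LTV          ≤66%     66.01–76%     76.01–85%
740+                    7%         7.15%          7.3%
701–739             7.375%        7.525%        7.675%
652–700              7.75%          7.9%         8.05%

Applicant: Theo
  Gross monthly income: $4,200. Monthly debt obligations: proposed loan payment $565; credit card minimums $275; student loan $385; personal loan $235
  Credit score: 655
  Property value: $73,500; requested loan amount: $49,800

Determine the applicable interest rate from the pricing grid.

7.9%

Credit score 655 ≥ 652; Total monthly debts = (565 + 275 + 385 + 235) = 1,460. DTI: 1,460 ÷ 4,200 = 34.8%, within the 36% cap
LTV = 49,800/73,500 = 67.8% ≤ 85%
Credit 655 → row 652–700; LTV 67.8% → column 66.01–76%. Grid cell → 7.9%.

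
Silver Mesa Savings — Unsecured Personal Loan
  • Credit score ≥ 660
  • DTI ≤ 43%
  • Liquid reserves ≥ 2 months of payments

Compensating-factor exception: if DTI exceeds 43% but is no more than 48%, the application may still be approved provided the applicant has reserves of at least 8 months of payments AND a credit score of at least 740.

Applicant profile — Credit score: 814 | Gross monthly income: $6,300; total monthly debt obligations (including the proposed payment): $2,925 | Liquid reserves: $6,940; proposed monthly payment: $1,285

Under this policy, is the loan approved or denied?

Denied

Credit score 814 ≥ 660 (meets base)
DTI: 2,925 ÷ 6,300 = 46.4%, over the 43% base limit.
Reserves = 6,940/1,285 = 5.4 months ≥ 2
DTI 46.4% is within the 43%–48% exception band; checking compensating factors.
Reserves 5.4 < 8 months; credit score 814 ≥ 740.
Compensating-factor requirement not fully met.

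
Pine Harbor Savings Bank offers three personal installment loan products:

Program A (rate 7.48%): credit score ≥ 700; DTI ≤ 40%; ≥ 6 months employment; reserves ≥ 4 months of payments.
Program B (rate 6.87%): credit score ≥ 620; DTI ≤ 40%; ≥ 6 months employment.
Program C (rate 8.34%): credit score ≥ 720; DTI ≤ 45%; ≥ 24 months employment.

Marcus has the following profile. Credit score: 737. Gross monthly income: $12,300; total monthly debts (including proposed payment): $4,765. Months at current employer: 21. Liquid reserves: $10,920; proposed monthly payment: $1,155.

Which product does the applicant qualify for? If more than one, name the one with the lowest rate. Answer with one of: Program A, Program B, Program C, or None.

Program B

DTI = 4,765/12,300 = 38.7%.
Reserves = 10,920/1,155 = 9.5 months.
Program A: score 737 ≥ 700; DTI 38.7% ≤ 40%; employment 21 ≥ 6 mo; reserves 9.5 ≥ 4 mo → qualifies.
Program B: score 737 ≥ 620; DTI 38.7% ≤ 40%; employment 21 ≥ 6 mo → qualifies.
Program C: score 737 ≥ 720; DTI 38.7% ≤ 45%; employment 21 < 24 mo → does not qualify.
Qualifying: Program A, Program B. Lowest rate is 6.87% → Program B.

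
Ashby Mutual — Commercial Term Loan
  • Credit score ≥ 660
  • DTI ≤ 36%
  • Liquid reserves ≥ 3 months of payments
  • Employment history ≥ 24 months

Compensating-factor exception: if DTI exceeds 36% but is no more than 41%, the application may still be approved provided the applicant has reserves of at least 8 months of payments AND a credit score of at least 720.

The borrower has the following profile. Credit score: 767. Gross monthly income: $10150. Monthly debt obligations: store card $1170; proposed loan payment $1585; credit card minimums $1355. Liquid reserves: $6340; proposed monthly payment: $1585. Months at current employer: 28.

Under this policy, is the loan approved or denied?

Credit score 767 ≥ 660 (meets base)
Total debts = (1,170 + 1,585 + 1,355) = 4,110. DTI = 4,110/10,150 = 40.5% > 36% — standard DTI limit exceeded.
Liquid reserves cover 6,340/1,585 = 4.0 months — ≥ 3 required
Employment 28 ≥ 24 months
40.5% falls in the override range (36%–41%), so the compensating-factor test applies.
Reserves 4.0 < 8 months; credit score 767 ≥ 720.
Compensating-factor requirement not fully met.

Denied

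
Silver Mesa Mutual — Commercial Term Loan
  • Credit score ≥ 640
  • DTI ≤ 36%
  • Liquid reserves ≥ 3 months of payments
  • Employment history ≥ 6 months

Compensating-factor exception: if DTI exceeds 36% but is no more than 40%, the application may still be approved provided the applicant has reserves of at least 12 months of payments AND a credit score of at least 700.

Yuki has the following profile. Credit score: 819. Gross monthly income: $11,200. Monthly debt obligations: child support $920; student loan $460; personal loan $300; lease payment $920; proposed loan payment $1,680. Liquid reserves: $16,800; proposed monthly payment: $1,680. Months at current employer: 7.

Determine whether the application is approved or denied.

Credit score 819 ≥ 640 (meets base)
Total debts = (920 + 460 + 300 + 920 + 1,680) = 4,280. DTI = 4,280/11,200 = 38.2% > 36% — standard DTI limit exceeded.
Liquid reserves cover 16,800/1,680 = 10.0 months — ≥ 3 required
Employment 7 ≥ 6 months
38.2% falls in the override range (36%–40%), so the compensating-factor test applies.
Override check — reserves: 10.0 mo (short of 12); score: 819 (ok).
Override conditions not both satisfied; exception does not apply.

Denied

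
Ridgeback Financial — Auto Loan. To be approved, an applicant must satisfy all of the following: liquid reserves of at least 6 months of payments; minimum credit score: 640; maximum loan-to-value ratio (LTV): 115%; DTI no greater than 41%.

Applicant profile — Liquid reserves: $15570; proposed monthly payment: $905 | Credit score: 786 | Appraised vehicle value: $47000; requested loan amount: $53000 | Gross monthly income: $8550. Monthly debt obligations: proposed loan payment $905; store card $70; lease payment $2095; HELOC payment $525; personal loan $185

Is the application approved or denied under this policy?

Denied

Liquid reserves cover 15,570/905 = 17.2 months — ≥ 6 required
Credit score 786 ≥ 640 (meets)
Loan-to-value = 53,000/47,000 = 112.8% — pass (115% max)
Total monthly debts = (905 + 70 + 2,095 + 525 + 185) = 3,780. DTI: 3,780 ÷ 8,550 = 44.2%, exceeds the 41% cap
Fails on DTI.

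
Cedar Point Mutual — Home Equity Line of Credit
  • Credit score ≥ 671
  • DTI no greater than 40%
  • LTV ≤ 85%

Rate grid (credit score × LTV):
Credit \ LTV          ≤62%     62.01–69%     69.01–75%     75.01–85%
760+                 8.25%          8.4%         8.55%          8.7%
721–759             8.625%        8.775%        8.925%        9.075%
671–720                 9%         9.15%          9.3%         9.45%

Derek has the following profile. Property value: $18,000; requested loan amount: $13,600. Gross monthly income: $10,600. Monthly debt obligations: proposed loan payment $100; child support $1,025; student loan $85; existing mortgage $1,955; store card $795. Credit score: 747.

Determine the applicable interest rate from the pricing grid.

9.075%

Credit score 747 ≥ 671; Total monthly debts = (100 + 1,025 + 85 + 1,955 + 795) = 3,960. DTI = 3,960/10,600 = 37.4% ≤ 40%
LTV = 13,600/18,000 = 75.6% ≤ 85%
Row: 747 falls in 721–759. Column: 75.6% falls in 75.01–85%. Rate = 9.075%.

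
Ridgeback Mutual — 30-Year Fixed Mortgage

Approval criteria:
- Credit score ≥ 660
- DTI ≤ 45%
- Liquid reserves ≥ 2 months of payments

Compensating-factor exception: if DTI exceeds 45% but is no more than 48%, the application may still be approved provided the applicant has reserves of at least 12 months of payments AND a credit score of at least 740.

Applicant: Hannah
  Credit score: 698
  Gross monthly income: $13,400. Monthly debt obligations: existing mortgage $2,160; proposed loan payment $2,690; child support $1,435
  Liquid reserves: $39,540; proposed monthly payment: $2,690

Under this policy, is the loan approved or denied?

Credit score 698 ≥ 660 (meets base)
Total debts = (2,160 + 2,690 + 1,435) = 6,285. DTI = 6,285/13,400 = 46.9% > 45% — standard DTI limit exceeded.
Liquid reserves cover 39,540/2,690 = 14.7 months — ≥ 2 required
DTI 46.9% is within the 45%–48% exception band; checking compensating factors.
Reserves 14.7 ≥ 12 months; credit score 698 < 740.
Override conditions not both satisfied; exception does not apply.

Denied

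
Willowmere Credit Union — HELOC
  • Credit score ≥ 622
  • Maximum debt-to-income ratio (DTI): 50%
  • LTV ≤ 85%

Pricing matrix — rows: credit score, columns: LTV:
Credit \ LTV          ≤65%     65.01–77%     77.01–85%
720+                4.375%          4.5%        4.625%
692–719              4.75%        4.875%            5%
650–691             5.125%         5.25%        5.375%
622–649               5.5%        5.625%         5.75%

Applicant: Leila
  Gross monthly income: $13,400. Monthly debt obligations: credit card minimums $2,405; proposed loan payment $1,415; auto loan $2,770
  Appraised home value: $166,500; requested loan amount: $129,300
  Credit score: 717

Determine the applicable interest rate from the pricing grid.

5%

Credit score 717 ≥ 622; Total monthly debts = (2,405 + 1,415 + 2,770) = 6,590. DTI = 6,590/13,400 = 49.2% ≤ 50%
LTV: 129,300 ÷ 166,500 = 77.7%, within 85% cap
Credit 717 → row 692–719; LTV 77.7% → column 77.01–85%. Grid cell → 5%.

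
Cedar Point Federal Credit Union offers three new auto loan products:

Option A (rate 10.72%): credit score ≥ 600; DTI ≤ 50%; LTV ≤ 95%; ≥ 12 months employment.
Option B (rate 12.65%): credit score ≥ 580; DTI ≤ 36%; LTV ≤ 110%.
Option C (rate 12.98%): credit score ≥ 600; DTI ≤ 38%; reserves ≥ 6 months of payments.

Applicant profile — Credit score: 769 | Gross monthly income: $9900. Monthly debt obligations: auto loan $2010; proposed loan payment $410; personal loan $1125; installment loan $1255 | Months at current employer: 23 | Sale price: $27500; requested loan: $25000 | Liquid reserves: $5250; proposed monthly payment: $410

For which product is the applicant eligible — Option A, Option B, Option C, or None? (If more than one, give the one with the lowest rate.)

Total debts = (2,010 + 410 + 1,125 + 1,255) = 4,800; DTI = 4,800/9,900 = 48.5%.
LTV = 25,000/27,500 = 90.9%.
Reserves = 5,250/410 = 12.8 months.
Option A: score 769 ≥ 600; DTI 48.5% ≤ 50%; LTV 90.9% ≤ 95%; employment 23 ≥ 12 mo → qualifies.
Option B: score 769 ≥ 580; DTI 48.5% > 36%; LTV 90.9% ≤ 110% → does not qualify.
Option C: score 769 ≥ 600; DTI 48.5% > 38%; reserves 12.8 ≥ 6 mo → does not qualify.

Option A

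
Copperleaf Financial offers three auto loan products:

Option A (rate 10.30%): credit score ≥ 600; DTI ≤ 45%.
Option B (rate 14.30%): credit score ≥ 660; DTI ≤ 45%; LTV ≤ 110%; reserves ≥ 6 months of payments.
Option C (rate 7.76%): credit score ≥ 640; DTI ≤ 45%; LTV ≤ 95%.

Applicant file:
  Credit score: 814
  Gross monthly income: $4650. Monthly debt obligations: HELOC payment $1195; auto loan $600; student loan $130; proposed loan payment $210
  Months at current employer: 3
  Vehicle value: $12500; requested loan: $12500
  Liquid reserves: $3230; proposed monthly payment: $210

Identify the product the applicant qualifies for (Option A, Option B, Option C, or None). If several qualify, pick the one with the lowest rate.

None

Total debts = (1,195 + 600 + 130 + 210) = 2,135; DTI = 2,135/4,650 = 45.9%.
LTV = 12,500/12,500 = 100%.
Reserves = 3,230/210 = 15.4 months.
Option A: score 814 ≥ 600; DTI 45.9% > 45% → does not qualify.
Option B: score 814 ≥ 660; DTI 45.9% > 45%; LTV 100% ≤ 110%; reserves 15.4 ≥ 6 mo → does not qualify.
Option C: score 814 ≥ 640; DTI 45.9% > 45%; LTV 100% > 95% → does not qualify.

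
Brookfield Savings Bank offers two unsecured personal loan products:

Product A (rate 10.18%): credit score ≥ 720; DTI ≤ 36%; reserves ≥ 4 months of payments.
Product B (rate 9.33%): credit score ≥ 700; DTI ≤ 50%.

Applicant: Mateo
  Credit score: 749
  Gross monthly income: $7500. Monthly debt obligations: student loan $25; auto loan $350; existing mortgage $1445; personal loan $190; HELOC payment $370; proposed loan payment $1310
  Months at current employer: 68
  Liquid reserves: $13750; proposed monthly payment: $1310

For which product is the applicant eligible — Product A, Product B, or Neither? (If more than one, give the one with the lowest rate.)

Total debts = (25 + 350 + 1,445 + 190 + 370 + 1,310) = 3,690; DTI = 3,690/7,500 = 49.2%.
Reserves = 13,750/1,310 = 10.5 months.
Product A: score 749 ≥ 720; DTI 49.2% > 36%; reserves 10.5 ≥ 4 mo → does not qualify.
Product B: score 749 ≥ 700; DTI 49.2% ≤ 50% → qualifies.

Product B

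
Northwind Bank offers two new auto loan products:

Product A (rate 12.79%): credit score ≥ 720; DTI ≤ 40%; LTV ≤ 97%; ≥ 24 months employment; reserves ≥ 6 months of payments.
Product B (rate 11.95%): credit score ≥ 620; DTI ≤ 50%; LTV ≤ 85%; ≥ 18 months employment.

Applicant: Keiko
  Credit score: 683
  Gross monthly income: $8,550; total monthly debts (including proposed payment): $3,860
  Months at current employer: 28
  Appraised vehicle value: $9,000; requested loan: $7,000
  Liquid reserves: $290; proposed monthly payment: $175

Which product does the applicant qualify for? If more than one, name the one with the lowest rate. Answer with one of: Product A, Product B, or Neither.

Product B

DTI = 3,860/8,550 = 45.1%.
LTV = 7,000/9,000 = 77.8%.
Reserves = 290/175 = 1.7 months.
Product A: score 683 < 720; DTI 45.1% > 40%; LTV 77.8% ≤ 97%; employment 28 ≥ 24 mo; reserves 1.7 < 6 mo → does not qualify.
Product B: score 683 ≥ 620; DTI 45.1% ≤ 50%; LTV 77.8% ≤ 85%; employment 28 ≥ 18 mo → qualifies.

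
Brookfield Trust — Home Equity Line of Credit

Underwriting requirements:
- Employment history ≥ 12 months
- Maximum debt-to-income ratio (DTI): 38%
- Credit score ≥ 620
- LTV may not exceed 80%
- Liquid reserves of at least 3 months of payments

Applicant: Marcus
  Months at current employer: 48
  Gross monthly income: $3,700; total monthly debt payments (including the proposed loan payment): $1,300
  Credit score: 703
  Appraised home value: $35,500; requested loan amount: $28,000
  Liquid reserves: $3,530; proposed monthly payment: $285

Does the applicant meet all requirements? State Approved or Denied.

Approved

Employment 48 ≥ 12 months
DTI = 1,300/3,700 = 35.1% ≤ 38%
Credit score 703 ≥ 620 (meets)
LTV = 28,000/35,500 = 78.9% ≤ 80%
Liquid reserves cover 3,530/285 = 12.4 months — ≥ 3 required
All criteria satisfied.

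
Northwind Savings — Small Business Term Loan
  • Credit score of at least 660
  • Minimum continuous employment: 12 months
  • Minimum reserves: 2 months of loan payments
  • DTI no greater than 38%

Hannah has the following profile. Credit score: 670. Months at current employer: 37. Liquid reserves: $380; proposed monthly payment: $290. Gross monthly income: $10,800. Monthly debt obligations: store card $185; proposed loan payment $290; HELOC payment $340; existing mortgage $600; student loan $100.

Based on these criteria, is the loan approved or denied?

Credit score 670 ≥ 660 (meets)
Employment 37 ≥ 12 months
Reserves: 380 ÷ 290 = 1.3 months (below 2-month minimum)
Total monthly debts = (185 + 290 + 340 + 600 + 100) = 1,515. Debt-to-income = 1,515/10,800 = 14% — meets 38% limit
Fails on reserves.

Denied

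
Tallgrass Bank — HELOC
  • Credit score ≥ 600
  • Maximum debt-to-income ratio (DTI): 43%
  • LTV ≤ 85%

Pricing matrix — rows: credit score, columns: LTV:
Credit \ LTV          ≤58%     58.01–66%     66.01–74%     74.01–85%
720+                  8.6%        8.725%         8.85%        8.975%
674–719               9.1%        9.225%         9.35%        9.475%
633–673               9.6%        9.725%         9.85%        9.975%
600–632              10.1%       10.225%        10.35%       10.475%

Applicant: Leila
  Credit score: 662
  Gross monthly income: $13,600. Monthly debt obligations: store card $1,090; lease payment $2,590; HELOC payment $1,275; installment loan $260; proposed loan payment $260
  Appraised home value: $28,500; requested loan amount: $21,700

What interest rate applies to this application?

Credit score 662 ≥ 600; Total monthly debts = (1,090 + 2,590 + 1,275 + 260 + 260) = 5,475. DTI = 5,475/13,600 = 40.3% ≤ 43%
LTV: 21,700 ÷ 28,500 = 76.1%, within 85% cap
Row: 662 falls in 633–673. Column: 76.1% falls in 74.01–85%. Rate = 9.975%.

9.975%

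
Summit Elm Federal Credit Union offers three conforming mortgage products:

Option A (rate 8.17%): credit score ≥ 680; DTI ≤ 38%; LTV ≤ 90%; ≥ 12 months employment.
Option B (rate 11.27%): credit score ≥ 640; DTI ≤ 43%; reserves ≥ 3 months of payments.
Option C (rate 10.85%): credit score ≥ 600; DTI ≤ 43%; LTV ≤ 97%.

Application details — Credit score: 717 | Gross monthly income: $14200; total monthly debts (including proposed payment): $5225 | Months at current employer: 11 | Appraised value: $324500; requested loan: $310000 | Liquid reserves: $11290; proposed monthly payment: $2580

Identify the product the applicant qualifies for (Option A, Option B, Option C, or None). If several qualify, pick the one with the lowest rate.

Option C

DTI = 5,225/14,200 = 36.8%.
LTV = 310,000/324,500 = 95.5%.
Reserves = 11,290/2,580 = 4.4 months.
Option A: score 717 ≥ 680; DTI 36.8% ≤ 38%; LTV 95.5% > 90%; employment 11 < 12 mo → does not qualify.
Option B: score 717 ≥ 640; DTI 36.8% ≤ 43%; reserves 4.4 ≥ 3 mo → qualifies.
Option C: score 717 ≥ 600; DTI 36.8% ≤ 43%; LTV 95.5% ≤ 97% → qualifies.
Qualifying: Option B, Option C. Lowest rate is 10.85% → Option C.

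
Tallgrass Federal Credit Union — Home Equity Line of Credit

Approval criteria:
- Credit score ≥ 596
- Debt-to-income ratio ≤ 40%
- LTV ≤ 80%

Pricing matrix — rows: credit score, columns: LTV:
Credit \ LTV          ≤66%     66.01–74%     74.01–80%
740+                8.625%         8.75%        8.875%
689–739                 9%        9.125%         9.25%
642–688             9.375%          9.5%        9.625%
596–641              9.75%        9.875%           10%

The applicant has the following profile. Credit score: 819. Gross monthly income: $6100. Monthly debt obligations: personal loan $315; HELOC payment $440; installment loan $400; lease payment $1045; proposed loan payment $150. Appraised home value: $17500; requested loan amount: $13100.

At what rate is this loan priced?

8.875%

Credit score 819 ≥ 596; Total monthly debts = (315 + 440 + 400 + 1,045 + 150) = 2,350. DTI: 2,350 ÷ 6,100 = 38.5%, within the 40% cap
LTV: 13,100 ÷ 17,500 = 74.9%, within 80% cap
Score 819 is in the 740+ band; LTV 74.9% is in the 74.01–80% band → 8.875%.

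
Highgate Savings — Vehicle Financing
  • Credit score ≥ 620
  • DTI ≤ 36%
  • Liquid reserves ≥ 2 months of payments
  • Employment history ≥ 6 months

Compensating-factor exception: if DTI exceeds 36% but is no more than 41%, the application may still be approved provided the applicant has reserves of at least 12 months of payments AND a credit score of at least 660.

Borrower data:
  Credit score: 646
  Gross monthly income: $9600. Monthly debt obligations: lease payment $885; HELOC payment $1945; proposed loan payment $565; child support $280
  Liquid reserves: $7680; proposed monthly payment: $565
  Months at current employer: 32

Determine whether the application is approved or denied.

Denied

Credit score 646 ≥ 620 (meets base)
Total debts = (885 + 1,945 + 565 + 280) = 3,675. DTI: 3,675 ÷ 9,600 = 38.3%, over the 36% base limit.
Liquid reserves cover 7,680/565 = 13.6 months — ≥ 2 required
Employment 32 ≥ 6 months
DTI 38.3% is within the 36%–41% exception band; checking compensating factors.
Reserves 13.6 ≥ 12 months; credit score 646 < 660.
Override conditions not both satisfied; exception does not apply.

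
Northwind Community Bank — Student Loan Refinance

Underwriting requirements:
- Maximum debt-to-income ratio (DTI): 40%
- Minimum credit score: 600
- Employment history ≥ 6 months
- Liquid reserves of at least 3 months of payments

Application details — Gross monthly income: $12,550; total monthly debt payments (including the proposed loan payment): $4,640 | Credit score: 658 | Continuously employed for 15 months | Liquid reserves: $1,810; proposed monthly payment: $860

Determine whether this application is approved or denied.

Denied

DTI: 4,640 ÷ 12,550 = 37%, within the 40% cap
Credit score 658 ≥ 600 (meets)
Employment 15 ≥ 6 months
Liquid reserves cover 1,810/860 = 2.1 months — < 3 required
Fails on reserves.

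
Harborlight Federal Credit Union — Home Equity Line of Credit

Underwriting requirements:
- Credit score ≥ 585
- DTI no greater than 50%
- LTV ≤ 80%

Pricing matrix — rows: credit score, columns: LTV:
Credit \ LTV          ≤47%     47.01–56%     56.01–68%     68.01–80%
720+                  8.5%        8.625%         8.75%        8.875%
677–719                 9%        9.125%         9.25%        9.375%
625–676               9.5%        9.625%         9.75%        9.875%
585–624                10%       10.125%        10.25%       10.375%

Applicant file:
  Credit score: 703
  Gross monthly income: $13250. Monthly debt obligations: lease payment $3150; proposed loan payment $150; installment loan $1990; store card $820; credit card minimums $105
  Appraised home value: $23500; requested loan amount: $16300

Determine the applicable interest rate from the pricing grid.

Credit score 703 ≥ 585; Total monthly debts = (3,150 + 150 + 1,990 + 820 + 105) = 6,215. DTI: 6,215 ÷ 13,250 = 46.9%, within the 50% cap
LTV = 16,300/23,500 = 69.4% ≤ 80%
Row: 703 falls in 677–719. Column: 69.4% falls in 68.01–80%. Rate = 9.375%.

9.375%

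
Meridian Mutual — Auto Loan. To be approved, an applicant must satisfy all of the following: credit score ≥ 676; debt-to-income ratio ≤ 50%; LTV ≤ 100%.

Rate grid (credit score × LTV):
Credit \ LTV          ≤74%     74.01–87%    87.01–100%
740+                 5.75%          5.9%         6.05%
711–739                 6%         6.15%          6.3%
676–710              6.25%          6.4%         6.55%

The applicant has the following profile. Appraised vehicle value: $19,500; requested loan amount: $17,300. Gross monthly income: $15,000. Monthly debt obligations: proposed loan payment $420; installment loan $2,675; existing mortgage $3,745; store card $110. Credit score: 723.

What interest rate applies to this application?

Credit score 723 ≥ 676; Total monthly debts = (420 + 2,675 + 3,745 + 110) = 6,950. Debt-to-income = 6,950/15,000 = 46.3% — meets 50% limit
Loan-to-value = 17,300/19,500 = 88.7% — pass (100% max)
Credit 723 → row 711–739; LTV 88.7% → column 87.01–100%. Grid cell → 6.3%.

6.3%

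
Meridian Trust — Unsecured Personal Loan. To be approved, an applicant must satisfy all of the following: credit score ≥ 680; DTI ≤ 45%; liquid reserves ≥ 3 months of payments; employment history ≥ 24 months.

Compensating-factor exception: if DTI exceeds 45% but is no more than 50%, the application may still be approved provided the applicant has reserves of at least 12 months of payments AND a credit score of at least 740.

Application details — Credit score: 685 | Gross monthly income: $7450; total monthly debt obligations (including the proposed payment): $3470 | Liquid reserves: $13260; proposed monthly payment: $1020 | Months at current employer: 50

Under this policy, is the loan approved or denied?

Credit score 685 ≥ 680 (meets base)
DTI = 3,470/7,450 = 46.6% > 45% — standard DTI limit exceeded.
Liquid reserves cover 13,260/1,020 = 13.0 months — ≥ 3 required
Employment 50 ≥ 24 months
46.6% falls in the override range (45%–50%), so the compensating-factor test applies.
Override check — reserves: 13.0 mo (ok); score: 685 (below 740).
Compensating-factor requirement not fully met.

Denied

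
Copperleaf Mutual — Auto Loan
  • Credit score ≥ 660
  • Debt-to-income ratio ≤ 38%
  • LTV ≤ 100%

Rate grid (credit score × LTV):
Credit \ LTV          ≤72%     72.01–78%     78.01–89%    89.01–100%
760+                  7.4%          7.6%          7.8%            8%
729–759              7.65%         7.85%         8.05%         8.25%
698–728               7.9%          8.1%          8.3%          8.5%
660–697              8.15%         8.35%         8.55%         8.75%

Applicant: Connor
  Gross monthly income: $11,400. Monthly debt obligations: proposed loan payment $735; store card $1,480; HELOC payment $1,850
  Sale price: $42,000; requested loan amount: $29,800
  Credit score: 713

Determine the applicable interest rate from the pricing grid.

7.9%

Credit score 713 ≥ 660; Total monthly debts = (735 + 1,480 + 1,850) = 4,065. DTI = 4,065/11,400 = 35.7% ≤ 38%
LTV = 29,800/42,000 = 71% ≤ 100%
Row: 713 falls in 698–728. Column: 71% falls in ≤72%. Rate = 7.9%.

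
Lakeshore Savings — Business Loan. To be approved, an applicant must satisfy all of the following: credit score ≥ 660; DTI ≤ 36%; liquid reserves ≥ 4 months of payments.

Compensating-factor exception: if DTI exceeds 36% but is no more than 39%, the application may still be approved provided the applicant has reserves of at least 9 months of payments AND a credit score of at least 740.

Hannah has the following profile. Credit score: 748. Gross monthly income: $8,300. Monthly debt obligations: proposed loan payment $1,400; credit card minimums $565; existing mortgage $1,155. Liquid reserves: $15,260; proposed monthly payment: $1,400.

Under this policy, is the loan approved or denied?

Credit score 748 ≥ 660 (meets base)
Total debts = (1,400 + 565 + 1,155) = 3,120. DTI = 3,120/8,300 = 37.6% > 36% — standard DTI limit exceeded.
Reserves: 15,260 ÷ 1,400 = 10.9 months (meets 4-month minimum)
DTI 37.6% is within the 36%–39% exception band; checking compensating factors.
Override check — reserves: 10.9 mo (ok); score: 748 (ok).
Both override conditions satisfied; DTI exception granted.

Approved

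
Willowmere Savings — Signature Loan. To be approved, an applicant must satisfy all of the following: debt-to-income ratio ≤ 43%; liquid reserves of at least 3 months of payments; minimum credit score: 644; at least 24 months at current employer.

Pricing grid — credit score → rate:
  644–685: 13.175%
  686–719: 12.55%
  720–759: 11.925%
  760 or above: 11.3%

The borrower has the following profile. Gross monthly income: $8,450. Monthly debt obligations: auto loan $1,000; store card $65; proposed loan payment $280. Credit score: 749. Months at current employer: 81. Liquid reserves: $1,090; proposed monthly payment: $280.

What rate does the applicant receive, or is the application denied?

Credit score 749 ≥ 644 (meets minimum)
Total monthly debts = (1,000 + 65 + 280) = 1,345. Debt-to-income = 1,345/8,450 = 15.9% — meets 43% limit
Liquid reserves cover 1,090/280 = 3.9 months — ≥ 3 required
Employment 81 ≥ 24 months
All requirements met. Score 749 falls in the 720–759 tier → 11.925%.

Approved at 11.925%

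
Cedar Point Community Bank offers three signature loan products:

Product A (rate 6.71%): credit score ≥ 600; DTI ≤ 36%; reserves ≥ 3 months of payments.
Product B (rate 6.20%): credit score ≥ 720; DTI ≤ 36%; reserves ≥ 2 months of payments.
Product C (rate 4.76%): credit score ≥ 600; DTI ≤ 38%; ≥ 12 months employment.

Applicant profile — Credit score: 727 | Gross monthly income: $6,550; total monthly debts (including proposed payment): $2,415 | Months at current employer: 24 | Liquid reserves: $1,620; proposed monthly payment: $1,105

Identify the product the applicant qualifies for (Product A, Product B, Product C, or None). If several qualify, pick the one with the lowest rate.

DTI = 2,415/6,550 = 36.9%.
Reserves = 1,620/1,105 = 1.5 months.
Product A: score 727 ≥ 600; DTI 36.9% > 36%; reserves 1.5 < 3 mo → does not qualify.
Product B: score 727 ≥ 720; DTI 36.9% > 36%; reserves 1.5 < 2 mo → does not qualify.
Product C: score 727 ≥ 600; DTI 36.9% ≤ 38%; employment 24 ≥ 12 mo → qualifies.

Product C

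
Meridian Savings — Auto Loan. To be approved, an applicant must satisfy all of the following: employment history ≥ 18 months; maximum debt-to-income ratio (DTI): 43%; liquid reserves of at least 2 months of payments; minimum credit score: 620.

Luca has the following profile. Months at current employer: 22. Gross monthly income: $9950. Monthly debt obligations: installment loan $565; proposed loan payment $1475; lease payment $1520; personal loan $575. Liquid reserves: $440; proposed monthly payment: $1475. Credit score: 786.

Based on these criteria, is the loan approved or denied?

Employment 22 ≥ 18 months
Total monthly debts = (565 + 1,475 + 1,520 + 575) = 4,135. DTI: 4,135 ÷ 9,950 = 41.6%, within the 43% cap
Reserves: 440 ÷ 1,475 = 0.3 months (below 2-month minimum)
Credit score 786 ≥ 620 (meets)
Fails on reserves.

Denied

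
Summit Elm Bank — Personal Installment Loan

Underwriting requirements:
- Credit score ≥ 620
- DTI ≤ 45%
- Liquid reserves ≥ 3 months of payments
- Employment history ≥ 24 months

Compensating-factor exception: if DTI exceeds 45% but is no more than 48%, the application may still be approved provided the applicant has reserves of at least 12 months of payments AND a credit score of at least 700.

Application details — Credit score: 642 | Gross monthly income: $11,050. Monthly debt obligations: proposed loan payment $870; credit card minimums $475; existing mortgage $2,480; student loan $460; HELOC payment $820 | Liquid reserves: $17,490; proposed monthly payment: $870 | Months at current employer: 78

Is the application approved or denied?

Credit score 642 ≥ 620 (meets base)
Total debts = (870 + 475 + 2,480 + 460 + 820) = 5,105. DTI: 5,105 ÷ 11,050 = 46.2%, over the 45% base limit.
Reserves: 17,490 ÷ 870 = 20.1 months (meets 3-month minimum)
Employment 78 ≥ 24 months
46.2% falls in the override range (45%–48%), so the compensating-factor test applies.
Reserves 20.1 ≥ 12 months; credit score 642 < 700.
Override conditions not both satisfied; exception does not apply.

Denied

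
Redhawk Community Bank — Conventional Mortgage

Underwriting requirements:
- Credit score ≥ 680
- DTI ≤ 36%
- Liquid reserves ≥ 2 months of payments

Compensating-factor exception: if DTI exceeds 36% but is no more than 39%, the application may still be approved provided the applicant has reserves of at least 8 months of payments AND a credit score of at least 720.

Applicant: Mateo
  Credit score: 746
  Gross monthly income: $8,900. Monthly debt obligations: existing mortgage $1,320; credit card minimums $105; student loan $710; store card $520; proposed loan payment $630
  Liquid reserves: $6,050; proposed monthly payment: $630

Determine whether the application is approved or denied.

Credit score 746 ≥ 680 (meets base)
Total debts = (1,320 + 105 + 710 + 520 + 630) = 3,285. DTI = 3,285/8,900 = 36.9% > 36% — standard DTI limit exceeded.
Liquid reserves cover 6,050/630 = 9.6 months — ≥ 2 required
36.9% falls in the override range (36%–39%), so the compensating-factor test applies.
Override check — reserves: 9.6 mo (ok); score: 746 (ok).
Both compensating conditions met → exception applies.

Approved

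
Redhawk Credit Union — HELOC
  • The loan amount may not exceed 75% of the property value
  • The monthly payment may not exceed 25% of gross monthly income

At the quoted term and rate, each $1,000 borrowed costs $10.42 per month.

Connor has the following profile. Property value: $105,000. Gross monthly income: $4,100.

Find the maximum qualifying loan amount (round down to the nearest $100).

Payment cap: 25% × $4,100 = $1,025/month.
At $10.42 per $1,000, that supports 1,025/10.42 × 1,000 ≈ $98,368 → $98,300.
LTV cap: 75% × $105,000 = $78,750 → $78,700.
Binding constraint: loan-to-value.

$78,700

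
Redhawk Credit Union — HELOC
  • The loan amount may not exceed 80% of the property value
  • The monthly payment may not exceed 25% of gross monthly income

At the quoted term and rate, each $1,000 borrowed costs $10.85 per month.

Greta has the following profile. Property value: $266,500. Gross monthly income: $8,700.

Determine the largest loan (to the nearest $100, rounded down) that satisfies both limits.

$200,400

Payment cap: 25% × $8,700 = $2,175/month.
At $10.85 per $1,000, that supports 2,175/10.85 × 1,000 ≈ $200,460 → $200,400.
LTV cap: 80% × $266,500 = $213,200 → $213,200.
Binding constraint: payment-to-income.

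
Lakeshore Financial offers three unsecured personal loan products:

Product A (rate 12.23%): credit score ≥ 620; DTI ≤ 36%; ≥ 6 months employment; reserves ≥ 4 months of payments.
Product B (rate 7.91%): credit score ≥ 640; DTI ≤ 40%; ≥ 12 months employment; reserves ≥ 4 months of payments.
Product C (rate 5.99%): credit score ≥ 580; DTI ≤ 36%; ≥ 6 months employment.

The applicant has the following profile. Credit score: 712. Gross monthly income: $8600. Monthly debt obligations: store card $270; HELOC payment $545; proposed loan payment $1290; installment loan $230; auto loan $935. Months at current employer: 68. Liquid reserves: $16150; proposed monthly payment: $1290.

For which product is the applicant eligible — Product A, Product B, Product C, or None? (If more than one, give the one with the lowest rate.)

Total debts = (270 + 545 + 1,290 + 230 + 935) = 3,270; DTI = 3,270/8,600 = 38%.
Reserves = 16,150/1,290 = 12.5 months.
Product A: score 712 ≥ 620; DTI 38% > 36%; employment 68 ≥ 6 mo; reserves 12.5 ≥ 4 mo → does not qualify.
Product B: score 712 ≥ 640; DTI 38% ≤ 40%; employment 68 ≥ 12 mo; reserves 12.5 ≥ 4 mo → qualifies.
Product C: score 712 ≥ 580; DTI 38% > 36%; employment 68 ≥ 6 mo → does not qualify.

Product B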